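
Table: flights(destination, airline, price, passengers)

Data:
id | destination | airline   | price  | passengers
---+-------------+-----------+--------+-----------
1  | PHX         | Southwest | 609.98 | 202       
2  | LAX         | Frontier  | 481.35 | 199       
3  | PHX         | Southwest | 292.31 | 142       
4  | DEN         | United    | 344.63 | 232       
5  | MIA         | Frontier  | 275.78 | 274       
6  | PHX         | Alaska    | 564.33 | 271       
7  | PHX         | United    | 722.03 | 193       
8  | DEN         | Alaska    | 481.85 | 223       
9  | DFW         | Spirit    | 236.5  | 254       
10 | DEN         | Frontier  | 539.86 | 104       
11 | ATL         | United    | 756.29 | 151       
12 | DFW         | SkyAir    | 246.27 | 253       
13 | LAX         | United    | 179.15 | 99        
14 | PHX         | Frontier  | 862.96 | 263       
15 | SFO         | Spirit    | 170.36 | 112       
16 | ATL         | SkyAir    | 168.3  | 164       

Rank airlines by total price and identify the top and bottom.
SELECT airline, SUM(price)
FROM flights
GROUP BY airline
ORDER BY SUM(price)

All groups:
  Spirit: 406.86
  SkyAir: 414.57
  Southwest: 902.29
  Alaska: 1046.18
  United: 2002.10
  Frontier: 2159.95

Highest: Frontier (2159.95)
Lowest: Spirit (406.86)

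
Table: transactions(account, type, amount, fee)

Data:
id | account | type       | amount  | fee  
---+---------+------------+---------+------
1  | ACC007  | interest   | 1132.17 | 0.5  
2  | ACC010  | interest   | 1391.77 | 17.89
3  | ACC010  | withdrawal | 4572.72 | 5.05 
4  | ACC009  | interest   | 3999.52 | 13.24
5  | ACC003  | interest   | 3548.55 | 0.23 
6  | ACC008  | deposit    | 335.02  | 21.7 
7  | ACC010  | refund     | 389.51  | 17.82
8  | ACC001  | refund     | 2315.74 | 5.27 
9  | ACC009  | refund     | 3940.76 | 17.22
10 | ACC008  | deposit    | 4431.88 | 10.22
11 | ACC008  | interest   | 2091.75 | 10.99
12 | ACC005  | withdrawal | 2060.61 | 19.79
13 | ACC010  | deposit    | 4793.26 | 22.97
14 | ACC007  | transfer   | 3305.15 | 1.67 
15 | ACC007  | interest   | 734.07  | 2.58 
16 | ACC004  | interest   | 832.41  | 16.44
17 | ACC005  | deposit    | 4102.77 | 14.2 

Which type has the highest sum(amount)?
SELECT type, SUM(amount) as val
FROM transactions
GROUP BY type
ORDER BY val DESC
LIMIT 1

Result: interest with sum(amount) = 13730.24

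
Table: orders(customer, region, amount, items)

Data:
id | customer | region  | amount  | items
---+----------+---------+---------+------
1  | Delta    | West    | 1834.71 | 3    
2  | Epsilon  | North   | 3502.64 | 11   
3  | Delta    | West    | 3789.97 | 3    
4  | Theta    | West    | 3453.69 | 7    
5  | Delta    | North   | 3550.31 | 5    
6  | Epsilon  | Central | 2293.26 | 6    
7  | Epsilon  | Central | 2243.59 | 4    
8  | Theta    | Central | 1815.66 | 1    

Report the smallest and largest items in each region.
SELECT region, MIN(items), MAX(items)
FROM orders
GROUP BY region

Result:
  Central: min=1, max=6
  North: min=5, max=11
  West: min=3, max=7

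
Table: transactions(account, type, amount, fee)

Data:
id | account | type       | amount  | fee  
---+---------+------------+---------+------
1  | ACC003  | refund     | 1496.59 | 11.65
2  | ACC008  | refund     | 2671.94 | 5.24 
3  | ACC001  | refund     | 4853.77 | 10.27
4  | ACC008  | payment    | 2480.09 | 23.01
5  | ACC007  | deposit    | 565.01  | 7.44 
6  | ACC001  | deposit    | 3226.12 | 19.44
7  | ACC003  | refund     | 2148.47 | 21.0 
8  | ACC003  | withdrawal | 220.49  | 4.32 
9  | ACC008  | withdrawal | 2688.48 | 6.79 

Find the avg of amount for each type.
SELECT type, AVG(amount) as result
FROM transactions
GROUP BY type

Result:
  deposit: 1895.57
  payment: 2480.09
  refund: 2792.69
  withdrawal: 1454.49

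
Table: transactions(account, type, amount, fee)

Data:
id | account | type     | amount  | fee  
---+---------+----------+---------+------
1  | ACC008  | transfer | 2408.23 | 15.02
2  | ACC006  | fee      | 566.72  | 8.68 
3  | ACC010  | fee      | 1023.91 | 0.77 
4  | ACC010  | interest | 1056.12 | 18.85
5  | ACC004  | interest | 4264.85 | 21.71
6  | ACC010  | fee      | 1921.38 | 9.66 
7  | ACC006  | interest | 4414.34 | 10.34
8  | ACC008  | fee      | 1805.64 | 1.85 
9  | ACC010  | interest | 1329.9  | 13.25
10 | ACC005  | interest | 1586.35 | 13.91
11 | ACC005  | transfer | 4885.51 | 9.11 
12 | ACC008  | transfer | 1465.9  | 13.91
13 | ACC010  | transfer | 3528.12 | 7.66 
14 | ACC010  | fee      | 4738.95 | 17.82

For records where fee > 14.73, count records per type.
SELECT type, COUNT(*)
FROM transactions
WHERE fee > 14.73
GROUP BY type

Note: WHERE filters rows before grouping.

Result:
  fee: 1
  interest: 2
  transfer: 1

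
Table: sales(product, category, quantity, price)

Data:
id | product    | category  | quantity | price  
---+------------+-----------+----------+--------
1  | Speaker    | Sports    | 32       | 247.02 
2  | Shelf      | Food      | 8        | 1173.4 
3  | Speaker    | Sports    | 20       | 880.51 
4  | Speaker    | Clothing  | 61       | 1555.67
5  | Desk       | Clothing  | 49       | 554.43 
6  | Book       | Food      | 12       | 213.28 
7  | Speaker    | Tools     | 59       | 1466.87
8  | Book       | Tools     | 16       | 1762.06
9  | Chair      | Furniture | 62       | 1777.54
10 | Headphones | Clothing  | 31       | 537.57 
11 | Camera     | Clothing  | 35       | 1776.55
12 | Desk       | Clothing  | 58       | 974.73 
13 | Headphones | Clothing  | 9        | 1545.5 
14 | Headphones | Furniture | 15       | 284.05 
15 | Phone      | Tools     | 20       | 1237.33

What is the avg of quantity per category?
SELECT category, AVG(quantity) as result
FROM sales
GROUP BY category

Result:
  Clothing: 40.50
  Food: 10.00
  Furniture: 38.50
  Sports: 26.00
  Tools: 31.67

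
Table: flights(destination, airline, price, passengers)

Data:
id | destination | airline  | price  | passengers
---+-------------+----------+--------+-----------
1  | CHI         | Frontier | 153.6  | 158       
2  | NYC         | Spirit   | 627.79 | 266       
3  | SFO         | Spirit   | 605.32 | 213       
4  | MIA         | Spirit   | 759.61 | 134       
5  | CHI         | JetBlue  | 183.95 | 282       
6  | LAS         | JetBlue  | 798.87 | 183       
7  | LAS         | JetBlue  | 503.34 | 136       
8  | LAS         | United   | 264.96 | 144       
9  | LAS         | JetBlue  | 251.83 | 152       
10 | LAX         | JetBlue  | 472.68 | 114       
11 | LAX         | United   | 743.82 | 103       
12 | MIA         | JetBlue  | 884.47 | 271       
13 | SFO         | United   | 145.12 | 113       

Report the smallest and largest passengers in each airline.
SELECT airline, MIN(passengers), MAX(passengers)
FROM flights
GROUP BY airline

Result:
  Frontier: min=158, max=158
  JetBlue: min=114, max=282
  Spirit: min=134, max=266
  United: min=103, max=144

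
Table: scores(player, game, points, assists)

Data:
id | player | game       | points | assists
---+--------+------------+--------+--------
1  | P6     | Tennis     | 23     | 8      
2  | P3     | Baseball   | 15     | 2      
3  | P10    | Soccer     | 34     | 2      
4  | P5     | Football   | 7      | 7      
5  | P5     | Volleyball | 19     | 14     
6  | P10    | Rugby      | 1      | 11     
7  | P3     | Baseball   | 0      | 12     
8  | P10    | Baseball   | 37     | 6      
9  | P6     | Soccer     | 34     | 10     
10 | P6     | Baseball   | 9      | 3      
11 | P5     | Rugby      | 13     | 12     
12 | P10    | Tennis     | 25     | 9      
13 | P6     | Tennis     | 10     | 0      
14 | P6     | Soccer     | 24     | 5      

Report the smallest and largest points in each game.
SELECT game, MIN(points), MAX(points)
FROM scores
GROUP BY game

Result:
  Baseball: min=0, max=37
  Football: min=7, max=7
  Rugby: min=1, max=13
  Soccer: min=24, max=34
  Tennis: min=10, max=25
  Volleyball: min=19, max=19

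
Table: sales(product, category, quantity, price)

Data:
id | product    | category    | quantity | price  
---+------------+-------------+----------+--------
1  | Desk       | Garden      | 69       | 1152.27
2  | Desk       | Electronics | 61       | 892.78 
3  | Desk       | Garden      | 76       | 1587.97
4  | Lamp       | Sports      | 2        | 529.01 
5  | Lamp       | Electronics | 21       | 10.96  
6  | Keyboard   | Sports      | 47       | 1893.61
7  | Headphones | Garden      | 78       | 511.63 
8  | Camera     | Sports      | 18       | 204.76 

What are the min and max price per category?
SELECT category, MIN(price), MAX(price)
FROM sales
GROUP BY category

Result:
  Electronics: min=10.96, max=892.78
  Garden: min=511.63, max=1587.97
  Sports: min=204.76, max=1893.61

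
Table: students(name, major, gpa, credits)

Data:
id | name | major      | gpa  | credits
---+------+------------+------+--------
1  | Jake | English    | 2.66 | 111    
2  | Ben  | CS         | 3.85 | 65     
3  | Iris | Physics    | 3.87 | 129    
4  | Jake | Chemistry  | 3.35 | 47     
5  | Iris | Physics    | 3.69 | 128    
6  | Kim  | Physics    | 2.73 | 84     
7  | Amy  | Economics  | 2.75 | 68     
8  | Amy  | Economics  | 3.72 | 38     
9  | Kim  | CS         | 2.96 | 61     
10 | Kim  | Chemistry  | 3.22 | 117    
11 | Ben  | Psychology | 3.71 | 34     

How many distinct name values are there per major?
SELECT major, COUNT(DISTINCT name)
FROM students
GROUP BY major

Result:
  CS: 2 distinct
  Chemistry: 2 distinct
  Economics: 1 distinct
  English: 1 distinct
  Physics: 2 distinct
  Psychology: 1 distinct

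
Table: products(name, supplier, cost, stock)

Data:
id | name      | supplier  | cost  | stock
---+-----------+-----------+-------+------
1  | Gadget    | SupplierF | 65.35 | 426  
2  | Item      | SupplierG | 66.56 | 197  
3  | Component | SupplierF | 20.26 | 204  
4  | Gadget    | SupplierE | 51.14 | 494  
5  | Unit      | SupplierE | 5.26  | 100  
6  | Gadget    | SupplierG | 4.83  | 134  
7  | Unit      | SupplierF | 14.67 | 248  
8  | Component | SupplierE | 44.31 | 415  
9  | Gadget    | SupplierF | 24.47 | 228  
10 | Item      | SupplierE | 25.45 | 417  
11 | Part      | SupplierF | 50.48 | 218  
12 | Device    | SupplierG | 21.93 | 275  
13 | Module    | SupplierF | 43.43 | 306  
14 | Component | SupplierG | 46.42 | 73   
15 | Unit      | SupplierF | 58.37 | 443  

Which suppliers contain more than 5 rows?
SELECT supplier, COUNT(*) as cnt
FROM products
GROUP BY supplier
HAVING COUNT(*) > 5

Result:
  SupplierF: 7

Note: HAVING filters groups after aggregation, WHERE filters rows before.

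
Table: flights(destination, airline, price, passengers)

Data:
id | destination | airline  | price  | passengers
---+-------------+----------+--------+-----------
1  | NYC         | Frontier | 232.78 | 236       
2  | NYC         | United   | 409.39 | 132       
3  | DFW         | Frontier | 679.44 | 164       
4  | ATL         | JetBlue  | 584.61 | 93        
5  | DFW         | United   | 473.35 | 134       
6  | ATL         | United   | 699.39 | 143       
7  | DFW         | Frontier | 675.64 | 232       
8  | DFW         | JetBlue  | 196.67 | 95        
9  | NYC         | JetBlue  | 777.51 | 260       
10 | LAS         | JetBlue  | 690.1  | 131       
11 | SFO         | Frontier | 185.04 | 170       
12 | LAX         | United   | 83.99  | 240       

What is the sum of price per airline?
SELECT airline, SUM(price) as result
FROM flights
GROUP BY airline

Result:
  Frontier: 1772.90
  JetBlue: 2248.89
  United: 1666.12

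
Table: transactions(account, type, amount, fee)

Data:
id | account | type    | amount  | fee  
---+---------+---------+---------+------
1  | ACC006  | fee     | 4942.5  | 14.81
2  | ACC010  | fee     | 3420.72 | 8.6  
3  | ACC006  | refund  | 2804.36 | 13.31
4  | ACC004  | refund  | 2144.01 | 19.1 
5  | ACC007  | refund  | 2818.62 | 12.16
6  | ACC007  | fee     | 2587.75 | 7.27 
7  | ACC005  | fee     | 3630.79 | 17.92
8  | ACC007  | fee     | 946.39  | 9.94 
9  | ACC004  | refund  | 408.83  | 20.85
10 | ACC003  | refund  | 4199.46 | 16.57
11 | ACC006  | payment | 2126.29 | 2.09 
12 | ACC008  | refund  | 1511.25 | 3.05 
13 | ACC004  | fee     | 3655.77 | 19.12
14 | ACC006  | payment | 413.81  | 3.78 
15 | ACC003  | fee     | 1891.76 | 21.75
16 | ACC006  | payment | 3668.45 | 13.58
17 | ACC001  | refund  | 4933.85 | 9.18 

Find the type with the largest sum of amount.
SELECT type, SUM(amount) as val
FROM transactions
GROUP BY type
ORDER BY val DESC
LIMIT 1

Result: fee with sum(amount) = 21075.68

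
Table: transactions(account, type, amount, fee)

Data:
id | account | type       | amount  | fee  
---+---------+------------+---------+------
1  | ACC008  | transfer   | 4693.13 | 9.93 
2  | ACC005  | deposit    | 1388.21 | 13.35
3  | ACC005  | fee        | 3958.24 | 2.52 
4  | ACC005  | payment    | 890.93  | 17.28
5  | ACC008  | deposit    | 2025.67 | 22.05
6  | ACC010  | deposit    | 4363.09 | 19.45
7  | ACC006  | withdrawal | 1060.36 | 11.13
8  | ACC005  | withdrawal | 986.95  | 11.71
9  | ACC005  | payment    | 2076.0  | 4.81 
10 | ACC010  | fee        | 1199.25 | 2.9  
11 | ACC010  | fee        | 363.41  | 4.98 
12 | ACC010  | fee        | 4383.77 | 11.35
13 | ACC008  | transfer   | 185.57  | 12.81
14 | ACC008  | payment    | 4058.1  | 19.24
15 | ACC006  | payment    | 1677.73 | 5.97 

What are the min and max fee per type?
SELECT type, MIN(fee), MAX(fee)
FROM transactions
GROUP BY type

Result:
  deposit: min=13.35, max=22.05
  fee: min=2.52, max=11.35
  payment: min=4.81, max=19.24
  transfer: min=9.93, max=12.81
  withdrawal: min=11.13, max=11.71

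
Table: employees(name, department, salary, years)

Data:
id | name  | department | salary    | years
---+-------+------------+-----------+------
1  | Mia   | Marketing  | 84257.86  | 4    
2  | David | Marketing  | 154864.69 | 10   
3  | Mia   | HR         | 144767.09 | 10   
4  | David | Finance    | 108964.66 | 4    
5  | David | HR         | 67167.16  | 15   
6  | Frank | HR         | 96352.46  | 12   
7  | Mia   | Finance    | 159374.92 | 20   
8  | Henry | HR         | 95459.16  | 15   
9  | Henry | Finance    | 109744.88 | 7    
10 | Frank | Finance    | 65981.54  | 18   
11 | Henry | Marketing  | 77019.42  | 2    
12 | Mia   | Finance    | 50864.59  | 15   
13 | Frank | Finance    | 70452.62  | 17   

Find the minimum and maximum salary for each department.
SELECT department, MIN(salary), MAX(salary)
FROM employees
GROUP BY department

Result:
  Finance: min=50864.59, max=159374.92
  HR: min=67167.16, max=144767.09
  Marketing: min=77019.42, max=154864.69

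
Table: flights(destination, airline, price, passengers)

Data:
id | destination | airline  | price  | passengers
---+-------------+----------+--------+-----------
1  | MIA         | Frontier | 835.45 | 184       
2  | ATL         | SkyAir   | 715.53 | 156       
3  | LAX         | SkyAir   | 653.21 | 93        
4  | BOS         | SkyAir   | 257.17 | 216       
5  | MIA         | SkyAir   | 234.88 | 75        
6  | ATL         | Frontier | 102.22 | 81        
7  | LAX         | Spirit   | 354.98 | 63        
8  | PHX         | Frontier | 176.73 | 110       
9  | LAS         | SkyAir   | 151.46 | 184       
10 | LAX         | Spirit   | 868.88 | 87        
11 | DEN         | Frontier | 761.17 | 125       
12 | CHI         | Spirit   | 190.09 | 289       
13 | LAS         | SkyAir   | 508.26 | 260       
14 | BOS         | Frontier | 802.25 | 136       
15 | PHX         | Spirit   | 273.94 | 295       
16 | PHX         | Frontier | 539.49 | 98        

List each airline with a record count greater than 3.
SELECT airline, COUNT(*) as cnt
FROM flights
GROUP BY airline
HAVING COUNT(*) > 3

Result:
  Frontier: 6
  SkyAir: 6
  Spirit: 4

Note: HAVING filters groups after aggregation, WHERE filters rows before.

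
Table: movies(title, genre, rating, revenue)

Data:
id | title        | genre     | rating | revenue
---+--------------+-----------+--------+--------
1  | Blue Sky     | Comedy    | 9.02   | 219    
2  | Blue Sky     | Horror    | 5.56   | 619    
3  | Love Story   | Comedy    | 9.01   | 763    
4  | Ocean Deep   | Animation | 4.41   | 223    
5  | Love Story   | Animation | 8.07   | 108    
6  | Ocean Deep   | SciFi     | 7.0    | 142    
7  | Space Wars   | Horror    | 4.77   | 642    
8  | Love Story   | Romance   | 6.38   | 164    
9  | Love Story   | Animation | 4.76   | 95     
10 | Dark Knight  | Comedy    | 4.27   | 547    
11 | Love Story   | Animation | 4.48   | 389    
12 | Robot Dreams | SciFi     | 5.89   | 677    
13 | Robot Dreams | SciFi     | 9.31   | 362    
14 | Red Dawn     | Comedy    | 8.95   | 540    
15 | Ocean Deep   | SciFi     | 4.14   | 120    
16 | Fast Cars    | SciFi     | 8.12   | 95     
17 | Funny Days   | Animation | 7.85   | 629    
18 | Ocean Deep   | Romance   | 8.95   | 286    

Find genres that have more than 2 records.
SELECT genre, COUNT(*) as cnt
FROM movies
GROUP BY genre
HAVING COUNT(*) > 2

Result:
  Animation: 5
  Comedy: 4
  SciFi: 5

Note: HAVING filters groups after aggregation, WHERE filters rows before.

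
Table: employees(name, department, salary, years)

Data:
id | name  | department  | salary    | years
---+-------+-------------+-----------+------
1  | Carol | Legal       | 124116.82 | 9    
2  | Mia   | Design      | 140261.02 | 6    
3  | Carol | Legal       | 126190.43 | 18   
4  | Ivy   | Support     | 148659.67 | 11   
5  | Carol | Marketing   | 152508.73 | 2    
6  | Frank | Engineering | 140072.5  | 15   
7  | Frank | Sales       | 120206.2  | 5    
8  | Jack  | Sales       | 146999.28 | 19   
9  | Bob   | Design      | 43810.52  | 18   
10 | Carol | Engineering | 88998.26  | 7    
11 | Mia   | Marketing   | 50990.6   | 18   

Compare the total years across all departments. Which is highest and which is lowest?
SELECT department, SUM(years)
FROM employees
GROUP BY department
ORDER BY SUM(years)

All groups:
  Support: 11
  Marketing: 20
  Engineering: 22
  Design: 24
  Sales: 24
  Legal: 27

Highest: Legal (27)
Lowest: Support (11)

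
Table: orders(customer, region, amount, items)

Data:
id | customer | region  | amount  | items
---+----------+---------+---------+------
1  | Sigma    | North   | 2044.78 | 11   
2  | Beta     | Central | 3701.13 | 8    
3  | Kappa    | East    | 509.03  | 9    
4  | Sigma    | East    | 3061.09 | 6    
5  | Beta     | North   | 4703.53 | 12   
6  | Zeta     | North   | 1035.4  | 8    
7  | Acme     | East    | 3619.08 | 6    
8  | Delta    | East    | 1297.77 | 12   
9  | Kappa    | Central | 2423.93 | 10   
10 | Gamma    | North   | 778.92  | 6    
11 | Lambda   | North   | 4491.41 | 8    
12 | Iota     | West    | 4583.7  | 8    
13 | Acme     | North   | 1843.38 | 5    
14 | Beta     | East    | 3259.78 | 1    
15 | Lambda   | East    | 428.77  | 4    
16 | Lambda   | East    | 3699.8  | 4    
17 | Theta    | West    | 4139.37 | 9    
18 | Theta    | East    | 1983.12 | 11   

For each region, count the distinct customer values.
SELECT region, COUNT(DISTINCT customer)
FROM orders
GROUP BY region

Result:
  Central: 2 distinct
  East: 7 distinct
  North: 6 distinct
  West: 2 distinct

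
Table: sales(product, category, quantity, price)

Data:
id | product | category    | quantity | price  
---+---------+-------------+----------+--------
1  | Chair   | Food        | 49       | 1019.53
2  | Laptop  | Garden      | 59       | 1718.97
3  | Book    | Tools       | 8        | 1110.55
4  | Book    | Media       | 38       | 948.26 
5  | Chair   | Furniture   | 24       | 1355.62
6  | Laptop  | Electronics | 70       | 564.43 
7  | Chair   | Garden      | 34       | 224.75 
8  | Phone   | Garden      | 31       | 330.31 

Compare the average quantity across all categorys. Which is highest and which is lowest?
SELECT category, AVG(quantity)
FROM sales
GROUP BY category
ORDER BY AVG(quantity)

All groups:
  Tools: 8.00
  Furniture: 24.00
  Media: 38.00
  Garden: 41.33
  Food: 49.00
  Electronics: 70.00

Highest: Electronics (70.00)
Lowest: Tools (8.00)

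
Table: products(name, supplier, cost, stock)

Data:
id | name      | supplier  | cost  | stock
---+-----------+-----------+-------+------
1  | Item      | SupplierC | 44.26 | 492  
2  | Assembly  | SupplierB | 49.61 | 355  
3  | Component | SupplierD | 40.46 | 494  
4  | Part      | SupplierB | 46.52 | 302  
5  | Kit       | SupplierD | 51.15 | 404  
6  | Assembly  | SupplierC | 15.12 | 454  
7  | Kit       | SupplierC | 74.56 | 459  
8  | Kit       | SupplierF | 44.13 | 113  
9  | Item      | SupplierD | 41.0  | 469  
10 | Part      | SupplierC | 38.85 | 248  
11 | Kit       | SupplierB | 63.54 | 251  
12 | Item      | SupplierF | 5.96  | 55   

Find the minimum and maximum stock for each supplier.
SELECT supplier, MIN(stock), MAX(stock)
FROM products
GROUP BY supplier

Result:
  SupplierB: min=251, max=355
  SupplierC: min=248, max=492
  SupplierD: min=404, max=494
  SupplierF: min=55, max=113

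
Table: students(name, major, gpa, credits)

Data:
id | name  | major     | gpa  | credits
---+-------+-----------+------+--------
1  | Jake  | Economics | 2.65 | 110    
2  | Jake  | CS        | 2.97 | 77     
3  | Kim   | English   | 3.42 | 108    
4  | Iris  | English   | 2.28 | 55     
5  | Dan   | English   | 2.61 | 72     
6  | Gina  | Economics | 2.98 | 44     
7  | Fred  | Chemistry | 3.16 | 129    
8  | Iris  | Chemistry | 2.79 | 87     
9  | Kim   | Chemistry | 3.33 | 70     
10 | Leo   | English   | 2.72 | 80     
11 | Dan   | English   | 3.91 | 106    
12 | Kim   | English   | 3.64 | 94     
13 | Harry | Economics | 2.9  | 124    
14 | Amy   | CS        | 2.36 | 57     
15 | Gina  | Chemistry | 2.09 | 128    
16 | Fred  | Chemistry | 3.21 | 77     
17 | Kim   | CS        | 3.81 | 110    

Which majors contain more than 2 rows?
SELECT major, COUNT(*) as cnt
FROM students
GROUP BY major
HAVING COUNT(*) > 2

Result:
  CS: 3
  Chemistry: 5
  Economics: 3
  English: 6

Note: HAVING filters groups after aggregation, WHERE filters rows before.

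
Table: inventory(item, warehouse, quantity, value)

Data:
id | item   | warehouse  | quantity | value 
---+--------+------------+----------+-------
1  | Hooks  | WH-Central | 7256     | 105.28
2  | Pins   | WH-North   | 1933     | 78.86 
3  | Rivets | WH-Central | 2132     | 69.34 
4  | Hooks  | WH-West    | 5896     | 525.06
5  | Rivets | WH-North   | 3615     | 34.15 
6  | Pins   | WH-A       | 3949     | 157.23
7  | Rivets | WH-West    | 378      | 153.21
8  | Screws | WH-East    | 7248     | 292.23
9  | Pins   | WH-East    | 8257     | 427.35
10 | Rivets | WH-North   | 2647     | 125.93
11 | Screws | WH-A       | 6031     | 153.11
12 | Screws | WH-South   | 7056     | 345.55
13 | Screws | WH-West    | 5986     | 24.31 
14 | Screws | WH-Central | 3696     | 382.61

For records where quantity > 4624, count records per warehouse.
SELECT warehouse, COUNT(*)
FROM inventory
WHERE quantity > 4624
GROUP BY warehouse

Note: WHERE filters rows before grouping.

Result:
  WH-A: 1
  WH-Central: 1
  WH-East: 2
  WH-South: 1
  WH-West: 2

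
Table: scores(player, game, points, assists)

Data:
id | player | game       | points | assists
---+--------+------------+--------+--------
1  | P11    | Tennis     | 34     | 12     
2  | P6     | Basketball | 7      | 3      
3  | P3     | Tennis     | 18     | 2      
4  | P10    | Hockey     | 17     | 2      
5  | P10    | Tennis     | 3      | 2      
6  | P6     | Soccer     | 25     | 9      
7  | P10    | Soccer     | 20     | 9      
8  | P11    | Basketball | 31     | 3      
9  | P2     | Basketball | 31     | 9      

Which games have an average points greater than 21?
SELECT game, AVG(points)
FROM scores
GROUP BY game
HAVING AVG(points) > 21

Result:
  Basketball: avg=23.00
  Soccer: avg=22.50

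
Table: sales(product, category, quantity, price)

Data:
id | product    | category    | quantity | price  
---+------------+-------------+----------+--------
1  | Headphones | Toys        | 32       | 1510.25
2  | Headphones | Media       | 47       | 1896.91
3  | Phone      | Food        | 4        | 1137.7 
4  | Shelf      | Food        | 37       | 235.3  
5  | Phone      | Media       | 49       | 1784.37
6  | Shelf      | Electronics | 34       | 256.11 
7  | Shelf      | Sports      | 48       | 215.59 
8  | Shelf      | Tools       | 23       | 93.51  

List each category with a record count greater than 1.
SELECT category, COUNT(*) as cnt
FROM sales
GROUP BY category
HAVING COUNT(*) > 1

Result:
  Food: 2
  Media: 2

Note: HAVING filters groups after aggregation, WHERE filters rows before.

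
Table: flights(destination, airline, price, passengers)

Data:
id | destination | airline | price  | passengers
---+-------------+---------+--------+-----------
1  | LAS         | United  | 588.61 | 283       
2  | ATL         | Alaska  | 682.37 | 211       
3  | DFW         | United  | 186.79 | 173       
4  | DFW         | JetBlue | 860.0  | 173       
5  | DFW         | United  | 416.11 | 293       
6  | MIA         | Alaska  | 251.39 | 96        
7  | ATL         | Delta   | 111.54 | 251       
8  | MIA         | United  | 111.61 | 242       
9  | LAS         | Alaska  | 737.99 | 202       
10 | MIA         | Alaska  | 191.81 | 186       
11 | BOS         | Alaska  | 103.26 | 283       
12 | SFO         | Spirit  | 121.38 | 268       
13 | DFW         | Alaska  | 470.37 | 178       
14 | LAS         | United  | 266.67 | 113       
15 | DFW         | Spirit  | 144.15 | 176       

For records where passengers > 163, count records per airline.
SELECT airline, COUNT(*)
FROM flights
WHERE passengers > 163
GROUP BY airline

Note: WHERE filters rows before grouping.

Result:
  Alaska: 5
  Delta: 1
  JetBlue: 1
  Spirit: 2
  United: 4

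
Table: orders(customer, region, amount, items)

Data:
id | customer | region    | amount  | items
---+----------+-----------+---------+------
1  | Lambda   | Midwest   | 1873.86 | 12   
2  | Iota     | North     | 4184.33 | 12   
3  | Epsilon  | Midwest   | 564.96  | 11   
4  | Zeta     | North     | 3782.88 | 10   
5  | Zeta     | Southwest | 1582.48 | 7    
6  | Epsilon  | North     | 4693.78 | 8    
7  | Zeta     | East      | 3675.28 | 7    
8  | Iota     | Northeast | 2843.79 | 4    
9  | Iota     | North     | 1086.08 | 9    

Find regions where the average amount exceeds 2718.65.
SELECT region, AVG(amount)
FROM orders
GROUP BY region
HAVING AVG(amount) > 2718.65

Result:
  East: avg=3675.28
  North: avg=3436.77
  Northeast: avg=2843.79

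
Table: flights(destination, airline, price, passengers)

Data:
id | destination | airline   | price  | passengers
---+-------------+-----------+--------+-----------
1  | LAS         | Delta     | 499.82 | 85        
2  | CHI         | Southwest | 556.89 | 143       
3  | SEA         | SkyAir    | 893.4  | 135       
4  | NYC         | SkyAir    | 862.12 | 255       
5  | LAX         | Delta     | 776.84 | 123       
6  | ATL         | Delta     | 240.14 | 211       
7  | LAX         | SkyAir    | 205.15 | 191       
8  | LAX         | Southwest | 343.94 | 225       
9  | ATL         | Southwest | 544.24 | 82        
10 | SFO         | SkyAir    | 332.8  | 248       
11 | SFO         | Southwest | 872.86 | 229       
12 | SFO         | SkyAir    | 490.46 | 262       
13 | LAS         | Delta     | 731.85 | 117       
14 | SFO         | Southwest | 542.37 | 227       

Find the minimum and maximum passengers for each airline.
SELECT airline, MIN(passengers), MAX(passengers)
FROM flights
GROUP BY airline

Result:
  Delta: min=85, max=211
  SkyAir: min=135, max=262
  Southwest: min=82, max=229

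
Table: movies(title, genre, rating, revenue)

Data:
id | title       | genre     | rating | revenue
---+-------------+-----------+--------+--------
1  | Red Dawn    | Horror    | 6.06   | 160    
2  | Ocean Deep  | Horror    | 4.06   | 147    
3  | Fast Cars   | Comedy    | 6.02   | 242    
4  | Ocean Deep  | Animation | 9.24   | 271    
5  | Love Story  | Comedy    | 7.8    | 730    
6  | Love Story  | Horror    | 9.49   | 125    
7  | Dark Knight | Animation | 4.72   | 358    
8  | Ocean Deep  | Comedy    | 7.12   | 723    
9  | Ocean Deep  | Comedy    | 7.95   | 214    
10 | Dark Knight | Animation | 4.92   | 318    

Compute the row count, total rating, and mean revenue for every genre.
SELECT genre,
       COUNT(*) as cnt,
       SUM(rating) as total_rating,
       AVG(revenue) as avg_revenue
FROM movies
GROUP BY genre

Result:
  Animation: 3 records, 18.88 total rating, 315.67 avg revenue
  Comedy: 4 records, 28.89 total rating, 477.25 avg revenue
  Horror: 3 records, 19.61 total rating, 144.00 avg revenue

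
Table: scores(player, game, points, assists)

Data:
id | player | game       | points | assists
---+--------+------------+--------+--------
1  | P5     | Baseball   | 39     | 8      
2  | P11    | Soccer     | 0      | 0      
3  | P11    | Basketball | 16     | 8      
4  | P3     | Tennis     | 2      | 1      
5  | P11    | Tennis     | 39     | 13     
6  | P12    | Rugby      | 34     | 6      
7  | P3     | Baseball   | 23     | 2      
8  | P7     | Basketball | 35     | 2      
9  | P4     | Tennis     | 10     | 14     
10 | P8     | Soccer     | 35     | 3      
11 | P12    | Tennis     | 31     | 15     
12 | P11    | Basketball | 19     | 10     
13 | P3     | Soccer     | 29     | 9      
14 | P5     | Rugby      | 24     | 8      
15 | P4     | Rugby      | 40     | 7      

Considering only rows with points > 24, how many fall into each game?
SELECT game, COUNT(*)
FROM scores
WHERE points > 24
GROUP BY game

Note: WHERE filters rows before grouping.

Result:
  Baseball: 1
  Basketball: 1
  Rugby: 2
  Soccer: 2
  Tennis: 2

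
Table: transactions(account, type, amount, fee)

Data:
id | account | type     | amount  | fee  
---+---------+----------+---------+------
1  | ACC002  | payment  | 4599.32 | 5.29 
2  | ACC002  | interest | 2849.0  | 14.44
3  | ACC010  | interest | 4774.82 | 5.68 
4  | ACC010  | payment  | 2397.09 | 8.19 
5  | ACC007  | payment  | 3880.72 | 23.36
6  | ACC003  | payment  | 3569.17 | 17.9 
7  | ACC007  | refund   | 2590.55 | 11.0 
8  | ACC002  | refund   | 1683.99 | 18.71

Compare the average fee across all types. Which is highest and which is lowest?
SELECT type, AVG(fee)
FROM transactions
GROUP BY type
ORDER BY AVG(fee)

All groups:
  interest: 10.06
  payment: 13.69
  refund: 14.86

Highest: refund (14.86)
Lowest: interest (10.06)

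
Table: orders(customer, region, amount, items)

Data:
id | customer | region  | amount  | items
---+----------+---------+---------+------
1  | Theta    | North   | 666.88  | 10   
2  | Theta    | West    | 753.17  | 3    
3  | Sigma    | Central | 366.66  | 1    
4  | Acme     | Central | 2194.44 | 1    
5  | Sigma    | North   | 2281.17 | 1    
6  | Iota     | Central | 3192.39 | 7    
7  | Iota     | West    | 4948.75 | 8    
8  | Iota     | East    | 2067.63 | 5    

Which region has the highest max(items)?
SELECT region, MAX(items) as val
FROM orders
GROUP BY region
ORDER BY val DESC
LIMIT 1

Result: North with max(items) = 10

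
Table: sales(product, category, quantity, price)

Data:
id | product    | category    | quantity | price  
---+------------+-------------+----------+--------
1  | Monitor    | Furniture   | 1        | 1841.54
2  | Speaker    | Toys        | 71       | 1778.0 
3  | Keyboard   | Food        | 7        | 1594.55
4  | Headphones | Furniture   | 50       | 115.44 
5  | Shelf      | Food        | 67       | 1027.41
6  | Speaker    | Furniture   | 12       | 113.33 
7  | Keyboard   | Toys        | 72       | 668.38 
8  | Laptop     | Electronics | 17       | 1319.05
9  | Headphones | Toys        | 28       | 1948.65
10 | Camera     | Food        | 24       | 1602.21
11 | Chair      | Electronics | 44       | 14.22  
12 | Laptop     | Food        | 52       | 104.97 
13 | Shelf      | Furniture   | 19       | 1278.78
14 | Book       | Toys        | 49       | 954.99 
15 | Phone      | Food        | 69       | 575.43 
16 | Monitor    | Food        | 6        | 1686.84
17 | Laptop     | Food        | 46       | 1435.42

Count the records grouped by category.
SELECT category, COUNT(*) as count
FROM sales
GROUP BY category

Result:
  Electronics: 2
  Food: 7
  Furniture: 4
  Toys: 4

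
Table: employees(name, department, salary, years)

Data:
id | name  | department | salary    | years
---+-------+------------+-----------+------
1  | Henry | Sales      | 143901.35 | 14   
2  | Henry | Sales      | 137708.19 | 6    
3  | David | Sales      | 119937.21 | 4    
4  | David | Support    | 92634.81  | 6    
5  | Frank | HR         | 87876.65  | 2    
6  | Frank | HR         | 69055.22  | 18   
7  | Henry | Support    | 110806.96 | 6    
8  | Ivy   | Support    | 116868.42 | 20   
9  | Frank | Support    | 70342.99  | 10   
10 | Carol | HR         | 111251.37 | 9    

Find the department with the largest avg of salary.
SELECT department, AVG(salary) as val
FROM employees
GROUP BY department
ORDER BY val DESC
LIMIT 1

Result: Sales with avg(salary) = 133848.92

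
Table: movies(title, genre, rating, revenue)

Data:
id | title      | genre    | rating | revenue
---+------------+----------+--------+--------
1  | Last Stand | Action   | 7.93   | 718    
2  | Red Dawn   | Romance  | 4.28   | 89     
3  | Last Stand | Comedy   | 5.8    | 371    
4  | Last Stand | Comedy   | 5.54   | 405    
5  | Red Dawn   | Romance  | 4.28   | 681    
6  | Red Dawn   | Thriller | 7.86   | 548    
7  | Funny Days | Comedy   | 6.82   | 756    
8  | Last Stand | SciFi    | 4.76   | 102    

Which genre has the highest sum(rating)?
SELECT genre, SUM(rating) as val
FROM movies
GROUP BY genre
ORDER BY val DESC
LIMIT 1

Result: Comedy with sum(rating) = 18.16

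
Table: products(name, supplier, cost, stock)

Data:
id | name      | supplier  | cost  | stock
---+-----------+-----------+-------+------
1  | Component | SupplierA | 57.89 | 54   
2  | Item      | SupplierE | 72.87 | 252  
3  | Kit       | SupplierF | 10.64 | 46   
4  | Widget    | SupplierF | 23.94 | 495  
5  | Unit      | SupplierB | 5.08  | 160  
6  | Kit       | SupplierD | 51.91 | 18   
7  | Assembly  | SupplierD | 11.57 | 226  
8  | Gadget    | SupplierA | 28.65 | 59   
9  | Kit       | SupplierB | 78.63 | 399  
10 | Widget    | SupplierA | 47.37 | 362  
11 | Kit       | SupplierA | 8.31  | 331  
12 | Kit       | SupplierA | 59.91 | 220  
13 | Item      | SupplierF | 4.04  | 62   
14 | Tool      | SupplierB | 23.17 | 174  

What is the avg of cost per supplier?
SELECT supplier, AVG(cost) as result
FROM products
GROUP BY supplier

Result:
  SupplierA: 40.43
  SupplierB: 35.63
  SupplierD: 31.74
  SupplierE: 72.87
  SupplierF: 12.87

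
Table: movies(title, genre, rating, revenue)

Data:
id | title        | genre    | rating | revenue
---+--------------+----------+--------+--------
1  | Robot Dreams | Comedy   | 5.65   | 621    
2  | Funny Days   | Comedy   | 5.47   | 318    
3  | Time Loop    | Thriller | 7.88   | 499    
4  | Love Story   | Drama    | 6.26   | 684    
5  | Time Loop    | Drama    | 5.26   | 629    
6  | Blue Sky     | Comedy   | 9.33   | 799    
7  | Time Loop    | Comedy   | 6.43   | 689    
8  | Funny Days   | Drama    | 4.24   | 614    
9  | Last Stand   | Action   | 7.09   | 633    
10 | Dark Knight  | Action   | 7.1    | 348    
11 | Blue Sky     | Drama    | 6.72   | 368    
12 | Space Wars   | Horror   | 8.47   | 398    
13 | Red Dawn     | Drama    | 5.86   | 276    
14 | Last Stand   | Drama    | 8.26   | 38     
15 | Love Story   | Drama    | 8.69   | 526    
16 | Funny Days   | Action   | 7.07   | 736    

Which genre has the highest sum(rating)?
SELECT genre, SUM(rating) as val
FROM movies
GROUP BY genre
ORDER BY val DESC
LIMIT 1

Result: Drama with sum(rating) = 45.29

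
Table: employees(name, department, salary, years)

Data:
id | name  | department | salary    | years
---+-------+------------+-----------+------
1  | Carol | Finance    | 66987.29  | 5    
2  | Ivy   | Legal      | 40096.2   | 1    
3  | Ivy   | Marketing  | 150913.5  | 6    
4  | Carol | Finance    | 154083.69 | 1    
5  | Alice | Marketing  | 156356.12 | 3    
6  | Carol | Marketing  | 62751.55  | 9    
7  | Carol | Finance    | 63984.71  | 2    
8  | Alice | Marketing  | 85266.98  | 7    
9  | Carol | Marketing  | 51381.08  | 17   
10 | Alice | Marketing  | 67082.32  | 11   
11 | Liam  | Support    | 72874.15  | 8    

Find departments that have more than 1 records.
SELECT department, COUNT(*) as cnt
FROM employees
GROUP BY department
HAVING COUNT(*) > 1

Result:
  Finance: 3
  Marketing: 6

Note: HAVING filters groups after aggregation, WHERE filters rows before.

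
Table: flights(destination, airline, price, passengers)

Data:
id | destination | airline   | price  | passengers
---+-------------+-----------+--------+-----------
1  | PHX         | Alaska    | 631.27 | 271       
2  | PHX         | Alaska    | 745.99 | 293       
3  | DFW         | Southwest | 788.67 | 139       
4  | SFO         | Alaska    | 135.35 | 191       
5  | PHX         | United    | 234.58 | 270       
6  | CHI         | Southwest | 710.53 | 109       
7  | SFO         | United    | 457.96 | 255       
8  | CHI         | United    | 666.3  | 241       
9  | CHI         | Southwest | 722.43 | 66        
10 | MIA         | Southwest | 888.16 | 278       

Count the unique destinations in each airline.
SELECT airline, COUNT(DISTINCT destination)
FROM flights
GROUP BY airline

Result:
  Alaska: 2 distinct
  Southwest: 3 distinct
  United: 3 distinct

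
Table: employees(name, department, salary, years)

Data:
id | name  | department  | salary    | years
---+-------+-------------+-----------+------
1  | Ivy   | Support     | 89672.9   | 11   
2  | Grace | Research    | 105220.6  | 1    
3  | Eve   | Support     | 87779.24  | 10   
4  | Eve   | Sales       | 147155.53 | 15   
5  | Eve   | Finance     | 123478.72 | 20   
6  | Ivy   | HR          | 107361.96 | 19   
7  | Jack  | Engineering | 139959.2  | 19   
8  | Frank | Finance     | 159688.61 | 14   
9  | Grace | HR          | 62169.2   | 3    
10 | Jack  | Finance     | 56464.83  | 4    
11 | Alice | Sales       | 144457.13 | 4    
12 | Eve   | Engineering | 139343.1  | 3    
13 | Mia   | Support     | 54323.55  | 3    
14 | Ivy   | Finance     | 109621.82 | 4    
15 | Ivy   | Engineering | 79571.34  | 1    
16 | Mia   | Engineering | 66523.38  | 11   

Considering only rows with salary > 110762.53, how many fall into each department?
SELECT department, COUNT(*)
FROM employees
WHERE salary > 110762.53
GROUP BY department

Note: WHERE filters rows before grouping.

Result:
  Engineering: 2
  Finance: 2
  Sales: 2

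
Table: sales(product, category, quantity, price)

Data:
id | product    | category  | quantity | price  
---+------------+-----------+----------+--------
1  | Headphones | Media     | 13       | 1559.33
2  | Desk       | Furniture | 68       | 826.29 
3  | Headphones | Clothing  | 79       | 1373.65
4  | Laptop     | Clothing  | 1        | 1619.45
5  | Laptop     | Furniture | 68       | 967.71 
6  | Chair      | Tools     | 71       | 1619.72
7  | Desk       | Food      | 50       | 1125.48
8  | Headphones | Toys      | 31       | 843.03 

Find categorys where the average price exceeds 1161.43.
SELECT category, AVG(price)
FROM sales
GROUP BY category
HAVING AVG(price) > 1161.43

Result:
  Clothing: avg=1496.55
  Media: avg=1559.33
  Tools: avg=1619.72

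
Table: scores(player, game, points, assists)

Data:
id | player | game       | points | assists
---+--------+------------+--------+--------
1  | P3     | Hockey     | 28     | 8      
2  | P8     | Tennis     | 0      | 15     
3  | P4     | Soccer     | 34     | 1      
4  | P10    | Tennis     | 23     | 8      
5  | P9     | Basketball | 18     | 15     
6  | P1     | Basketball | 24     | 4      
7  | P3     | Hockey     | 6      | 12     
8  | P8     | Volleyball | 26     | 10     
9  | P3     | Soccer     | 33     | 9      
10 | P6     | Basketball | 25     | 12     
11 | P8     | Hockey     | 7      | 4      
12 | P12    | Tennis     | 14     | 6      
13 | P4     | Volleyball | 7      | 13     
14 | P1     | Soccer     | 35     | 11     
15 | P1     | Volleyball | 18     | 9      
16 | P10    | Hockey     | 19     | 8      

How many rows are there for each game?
SELECT game, COUNT(*) as count
FROM scores
GROUP BY game

Result:
  Basketball: 3
  Hockey: 4
  Soccer: 3
  Tennis: 3
  Volleyball: 3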